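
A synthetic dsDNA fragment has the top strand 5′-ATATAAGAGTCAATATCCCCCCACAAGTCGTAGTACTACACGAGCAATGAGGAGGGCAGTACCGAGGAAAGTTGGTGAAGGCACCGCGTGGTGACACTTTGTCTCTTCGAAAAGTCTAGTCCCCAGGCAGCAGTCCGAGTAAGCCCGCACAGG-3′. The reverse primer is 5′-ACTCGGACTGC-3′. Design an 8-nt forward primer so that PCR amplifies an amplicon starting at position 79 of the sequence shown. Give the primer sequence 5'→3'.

5'-AGGCACCG-3'

The reverse primer's reverse complement GCAGTCCGAGT matches the template at positions 130–140; the product starts at position 79.
The forward primer is identical to the top strand over positions 79–86: AGGCACCG.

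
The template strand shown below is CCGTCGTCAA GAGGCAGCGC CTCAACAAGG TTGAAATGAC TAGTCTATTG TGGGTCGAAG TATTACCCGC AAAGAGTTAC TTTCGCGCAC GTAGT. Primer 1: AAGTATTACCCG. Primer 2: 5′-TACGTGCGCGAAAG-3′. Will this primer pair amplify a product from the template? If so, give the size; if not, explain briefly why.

Yes — a 36 bp product.

Primer 1 (AAGTATTACCCG) matches the top strand at positions 58–69; it acts as a forward primer.
Primer 2's reverse complement is CTTTCGCGCACGTA, matching the top strand at positions 80–93; it acts as a reverse primer.
The 3' ends face each other across positions 58–93, giving a 36 bp product.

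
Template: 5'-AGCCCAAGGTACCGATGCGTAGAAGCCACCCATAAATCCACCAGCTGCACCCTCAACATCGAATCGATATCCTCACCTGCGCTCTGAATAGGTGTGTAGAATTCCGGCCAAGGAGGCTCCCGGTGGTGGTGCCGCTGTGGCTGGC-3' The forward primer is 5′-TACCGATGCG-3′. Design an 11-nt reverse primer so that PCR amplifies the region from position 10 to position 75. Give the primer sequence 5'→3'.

The product's 3' end on the top strand is position 75.
The reverse primer anneals to the top strand over positions 65–75, i.e. to CGATATCCTCA.
Its sequence written 5'→3' is the reverse complement: TGAGGATATCG.

5'-TGAGGATATCG-3'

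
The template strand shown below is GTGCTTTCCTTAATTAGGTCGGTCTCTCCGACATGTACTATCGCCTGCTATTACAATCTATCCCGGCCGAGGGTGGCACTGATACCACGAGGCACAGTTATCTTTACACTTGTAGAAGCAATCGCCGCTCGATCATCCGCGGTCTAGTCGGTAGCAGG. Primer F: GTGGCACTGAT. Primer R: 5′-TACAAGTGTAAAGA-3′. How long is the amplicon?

42 bp

Scanning the template, GTGGCACTGAT occurs at positions 73–83; this primer anneals to the bottom strand there with its 3' end pointing downstream.
Taking the reverse complement of TACAAGTGTAAAGA gives TCTTTACACTTGTA, found at positions 101–114 on the template; the primer anneals here to the top strand with its 3' end pointing upstream.
The product runs from position 73 to position 114, so its length is 114 − 73 + 1 = 42 bp.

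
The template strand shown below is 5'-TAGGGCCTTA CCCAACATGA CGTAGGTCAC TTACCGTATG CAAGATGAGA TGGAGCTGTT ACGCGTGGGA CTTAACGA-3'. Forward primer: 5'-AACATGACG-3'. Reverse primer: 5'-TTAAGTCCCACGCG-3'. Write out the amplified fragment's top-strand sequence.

5'-AACATGACGTAGGTCACTTACCGTATGCAAGATGAGATGGAGCTGTTACGCGTGGGACTTAA-3'

The forward primer matches the template at positions 14–22.
The reverse primer's reverse complement is CGCGTGGGACTTAA, which matches the template at positions 62–75.
The product is the template from position 14 through 75 (62 bp).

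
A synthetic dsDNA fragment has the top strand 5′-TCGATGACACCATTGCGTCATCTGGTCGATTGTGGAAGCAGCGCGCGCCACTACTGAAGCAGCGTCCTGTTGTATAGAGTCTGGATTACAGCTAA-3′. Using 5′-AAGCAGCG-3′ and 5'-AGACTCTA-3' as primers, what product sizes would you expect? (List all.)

47 bp, 26 bp

The forward primer AAGCAGCG matches the top strand at positions 36–43, 57–64.
The reverse primer's reverse complement is TAGAGTCT, matching at positions 75–82.
Each forward site pairs with the reverse site to give a product ending at position 82: sizes 47, 26 bp.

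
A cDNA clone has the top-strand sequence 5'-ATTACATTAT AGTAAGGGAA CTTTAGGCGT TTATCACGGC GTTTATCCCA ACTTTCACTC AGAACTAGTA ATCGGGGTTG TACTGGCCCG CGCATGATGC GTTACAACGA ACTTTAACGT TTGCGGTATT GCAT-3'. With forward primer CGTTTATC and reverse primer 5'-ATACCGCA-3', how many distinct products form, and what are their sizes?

Two products: 102 bp, 90 bp

The forward primer CGTTTATC matches the top strand at positions 28–35, 40–47.
The reverse primer's reverse complement is TGCGGTAT, matching at positions 122–129.
Each forward site pairs with the reverse site to give a product ending at position 129: sizes 102, 90 bp.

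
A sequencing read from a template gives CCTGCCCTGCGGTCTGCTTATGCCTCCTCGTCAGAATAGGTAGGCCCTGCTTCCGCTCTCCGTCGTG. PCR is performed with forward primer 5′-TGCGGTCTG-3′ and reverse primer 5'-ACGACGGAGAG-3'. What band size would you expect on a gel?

Forward primer TGCGGTCTG is found on the top strand at positions 8–16.
Reverse complement of the reverse primer: CTCTCCGTCGT. This occurs on the top strand at positions 56–66.
Amplicon spans positions 8–66: 59 bp.

59 bp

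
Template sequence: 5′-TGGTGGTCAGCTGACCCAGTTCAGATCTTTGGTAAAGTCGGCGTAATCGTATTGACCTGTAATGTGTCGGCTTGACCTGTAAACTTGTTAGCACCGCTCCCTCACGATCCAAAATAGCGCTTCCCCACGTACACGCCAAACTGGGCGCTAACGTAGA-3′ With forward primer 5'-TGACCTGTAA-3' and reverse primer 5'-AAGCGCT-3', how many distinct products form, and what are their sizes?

The forward primer TGACCTGTAA matches the top strand at positions 53–62, 73–82.
The reverse primer's reverse complement is AGCGCTT, matching at positions 116–122.
Each forward site pairs with the reverse site to give a product ending at position 122: sizes 70, 50 bp.

Two products: 70 bp, 50 bp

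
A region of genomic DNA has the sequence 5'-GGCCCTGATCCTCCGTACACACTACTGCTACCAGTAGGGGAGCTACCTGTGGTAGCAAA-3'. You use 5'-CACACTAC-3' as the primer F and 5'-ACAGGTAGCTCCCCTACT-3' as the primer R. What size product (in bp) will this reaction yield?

33 bp

Scanning the template, CACACTAC occurs at positions 18–25; this primer anneals to the bottom strand there with its 3' end pointing downstream.
Taking the reverse complement of ACAGGTAGCTCCCCTACT gives AGTAGGGGAGCTACCTGT, found at positions 33–50 on the template; the primer anneals here to the top strand with its 3' end pointing upstream.
Amplicon spans positions 18–50: 33 bp.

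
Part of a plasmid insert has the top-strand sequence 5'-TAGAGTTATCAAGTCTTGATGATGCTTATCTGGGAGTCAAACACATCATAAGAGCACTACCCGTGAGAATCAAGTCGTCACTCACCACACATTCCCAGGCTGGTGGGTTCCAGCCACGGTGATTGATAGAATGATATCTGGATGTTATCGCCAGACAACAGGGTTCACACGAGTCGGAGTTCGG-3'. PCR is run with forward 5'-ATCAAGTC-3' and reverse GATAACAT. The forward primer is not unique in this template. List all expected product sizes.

The forward primer ATCAAGTC matches the top strand at positions 8–15, 69–76.
The reverse primer's reverse complement is ATGTTATC, matching at positions 142–149.
Each forward site pairs with the reverse site to give a product ending at position 149: sizes 142, 81 bp.

142 bp, 81 bp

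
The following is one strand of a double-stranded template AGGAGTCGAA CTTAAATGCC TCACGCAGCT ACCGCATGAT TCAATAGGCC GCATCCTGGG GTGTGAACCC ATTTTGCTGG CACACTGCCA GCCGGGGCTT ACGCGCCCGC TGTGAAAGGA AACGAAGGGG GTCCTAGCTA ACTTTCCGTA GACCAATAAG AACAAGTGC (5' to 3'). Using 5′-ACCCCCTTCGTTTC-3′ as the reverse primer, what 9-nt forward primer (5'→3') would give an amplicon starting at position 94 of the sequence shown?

The reverse primer's reverse complement GAAACGAAGGGGGT matches the template at positions 119–132; the product starts at position 94.
The forward primer is identical to the top strand over positions 94–102: GGGGCTTAC.

5'-GGGGCTTAC-3'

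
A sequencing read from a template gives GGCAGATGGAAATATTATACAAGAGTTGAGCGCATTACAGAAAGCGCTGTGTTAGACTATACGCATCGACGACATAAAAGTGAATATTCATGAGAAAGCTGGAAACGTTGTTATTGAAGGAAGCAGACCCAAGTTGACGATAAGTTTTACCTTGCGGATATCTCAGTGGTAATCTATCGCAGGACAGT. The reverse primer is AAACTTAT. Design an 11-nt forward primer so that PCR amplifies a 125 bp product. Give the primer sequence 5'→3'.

The reverse primer's reverse complement ATAAGTTT matches the template at positions 140–147, so the product ends at position 147.
A 125 bp product then starts at position 147 − 125 + 1 = 23.
The forward primer is identical to the top strand there: GAGTTGAGCGC.

5'-GAGTTGAGCGC-3'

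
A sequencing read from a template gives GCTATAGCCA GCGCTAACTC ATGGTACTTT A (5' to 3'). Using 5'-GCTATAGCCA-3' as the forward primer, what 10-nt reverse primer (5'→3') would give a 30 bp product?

The forward primer binds at positions 1–10, so a 30 bp product ends at position 1 + 30 − 1 = 30.
The reverse primer anneals to the top strand over positions 21–30, i.e. to ATGGTACTTT.
Its sequence written 5'→3' is the reverse complement: AAAGTACCAT.

5'-AAAGTACCAT-3'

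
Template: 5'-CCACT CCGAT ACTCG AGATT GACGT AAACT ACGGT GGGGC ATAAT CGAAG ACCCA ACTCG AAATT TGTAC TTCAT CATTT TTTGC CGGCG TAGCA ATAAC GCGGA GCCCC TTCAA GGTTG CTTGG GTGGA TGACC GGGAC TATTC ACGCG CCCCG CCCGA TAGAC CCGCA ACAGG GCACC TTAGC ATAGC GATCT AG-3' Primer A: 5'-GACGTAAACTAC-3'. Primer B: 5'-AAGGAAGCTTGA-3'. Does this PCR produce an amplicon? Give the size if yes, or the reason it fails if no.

No product — primer B has no binding site in the template.

Primer B (AAGGAAGCTTGA) does not match the top strand, and its reverse complement TCAAGCTTCCTT does not match either.
With no annealing site for primer B, no amplification occurs.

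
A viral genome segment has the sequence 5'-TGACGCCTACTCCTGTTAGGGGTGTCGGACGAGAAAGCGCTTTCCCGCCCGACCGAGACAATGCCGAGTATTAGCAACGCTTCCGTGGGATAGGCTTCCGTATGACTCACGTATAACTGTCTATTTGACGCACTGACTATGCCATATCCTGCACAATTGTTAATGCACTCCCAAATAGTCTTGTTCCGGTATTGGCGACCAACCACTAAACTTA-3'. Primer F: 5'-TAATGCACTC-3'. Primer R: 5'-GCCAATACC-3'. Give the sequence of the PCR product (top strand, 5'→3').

5'-TAATGCACTCCCAAATAGTCTTGTTCCGGTATTGGC-3'

Forward primer TAATGCACTC is found on the top strand at positions 161–170.
Taking the reverse complement of GCCAATACC gives GGTATTGGC, found at positions 188–196 on the template; the primer anneals here to the top strand with its 3' end pointing upstream.
The product is the template from position 161 through 196 (36 bp).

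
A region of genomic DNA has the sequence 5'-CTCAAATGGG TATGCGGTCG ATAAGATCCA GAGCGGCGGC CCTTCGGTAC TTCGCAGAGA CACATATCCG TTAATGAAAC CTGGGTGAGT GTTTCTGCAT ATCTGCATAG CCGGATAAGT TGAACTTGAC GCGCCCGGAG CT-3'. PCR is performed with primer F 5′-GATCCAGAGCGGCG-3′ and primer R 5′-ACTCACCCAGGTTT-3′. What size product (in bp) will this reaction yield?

Scanning the template, GATCCAGAGCGGCG occurs at positions 25–38; this primer anneals to the bottom strand there with its 3' end pointing downstream.
Reverse complement of the reverse primer: AAACCTGGGTGAGT. This occurs on the top strand at positions 77–90.
Amplicon spans positions 25–90: 66 bp.

66 bp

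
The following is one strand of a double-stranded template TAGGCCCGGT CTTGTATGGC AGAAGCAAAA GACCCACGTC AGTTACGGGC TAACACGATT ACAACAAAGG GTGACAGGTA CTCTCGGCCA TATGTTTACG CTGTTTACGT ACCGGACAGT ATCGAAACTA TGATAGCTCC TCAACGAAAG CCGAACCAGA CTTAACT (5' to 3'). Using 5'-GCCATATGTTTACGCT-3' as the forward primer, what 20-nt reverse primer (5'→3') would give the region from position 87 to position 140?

The product's 3' end on the top strand is position 140.
The reverse primer anneals to the top strand over positions 121–140, i.e. to ATCGAAACTATGATAGCTCC.
Its sequence written 5'→3' is the reverse complement: GGAGCTATCATAGTTTCGAT.

5'-GGAGCTATCATAGTTTCGAT-3'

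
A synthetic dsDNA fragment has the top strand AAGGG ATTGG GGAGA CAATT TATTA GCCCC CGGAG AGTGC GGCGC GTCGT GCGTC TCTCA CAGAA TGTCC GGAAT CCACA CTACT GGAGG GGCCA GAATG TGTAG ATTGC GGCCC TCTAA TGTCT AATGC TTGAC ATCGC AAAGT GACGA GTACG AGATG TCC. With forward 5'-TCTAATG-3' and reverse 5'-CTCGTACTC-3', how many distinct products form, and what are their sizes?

Two products: 42 bp, 35 bp

The forward primer TCTAATG matches the top strand at positions 116–122, 123–129.
The reverse primer's reverse complement is GAGTACGAG, matching at positions 149–157.
Each forward site pairs with the reverse site to give a product ending at position 157: sizes 42, 35 bp.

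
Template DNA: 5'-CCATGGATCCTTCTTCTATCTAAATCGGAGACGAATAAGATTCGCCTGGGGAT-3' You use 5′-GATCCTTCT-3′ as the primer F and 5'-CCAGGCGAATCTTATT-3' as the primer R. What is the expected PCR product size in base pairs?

Scanning the template, GATCCTTCT occurs at positions 6–14; this primer anneals to the bottom strand there with its 3' end pointing downstream.
Taking the reverse complement of CCAGGCGAATCTTATT gives AATAAGATTCGCCTGG, found at positions 34–49 on the template; the primer anneals here to the top strand with its 3' end pointing upstream.
Product length = (reverse-primer end) − (forward-primer start) + 1 = 49 − 6 + 1 = 44 bp.

44 bp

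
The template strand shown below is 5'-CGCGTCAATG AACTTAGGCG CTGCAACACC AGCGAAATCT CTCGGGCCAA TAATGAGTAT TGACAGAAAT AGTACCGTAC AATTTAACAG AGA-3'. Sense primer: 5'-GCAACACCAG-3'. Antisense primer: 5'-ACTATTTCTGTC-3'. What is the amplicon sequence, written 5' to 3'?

5'-GCAACACCAGCGAAATCTCTCGGGCCAATAATGAGTATTGACAGAAATAGT-3'

Scanning the template, GCAACACCAG occurs at positions 23–32; this primer anneals to the bottom strand there with its 3' end pointing downstream.
The reverse primer's reverse complement is GACAGAAATAGT, which matches the template at positions 62–73.
The product is the template from position 23 through 73 (51 bp).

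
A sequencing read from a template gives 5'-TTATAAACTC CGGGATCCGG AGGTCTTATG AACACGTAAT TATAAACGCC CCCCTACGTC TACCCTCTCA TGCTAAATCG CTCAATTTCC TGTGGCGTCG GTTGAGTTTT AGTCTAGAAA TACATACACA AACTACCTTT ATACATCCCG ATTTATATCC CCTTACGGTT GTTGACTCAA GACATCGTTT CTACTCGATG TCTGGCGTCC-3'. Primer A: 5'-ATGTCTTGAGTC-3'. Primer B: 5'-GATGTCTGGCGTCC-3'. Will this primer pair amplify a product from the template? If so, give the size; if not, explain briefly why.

No product — the primers' 3' ends point away from each other.

Primer A (ATGTCTTGAGTC) has reverse complement GACTCAAGACAT, which matches the top strand at positions 174–185; primer A anneals to the top strand there with its 3' end pointing upstream toward position 174.
Primer B (GATGTCTGGCGTCC) matches the top strand directly at positions 197–210; it anneals to the bottom strand with its 3' end pointing downstream toward position 210.
The 3' ends diverge (primer A extends toward position 1, primer B toward position 210), so the primers never converge on a shared product.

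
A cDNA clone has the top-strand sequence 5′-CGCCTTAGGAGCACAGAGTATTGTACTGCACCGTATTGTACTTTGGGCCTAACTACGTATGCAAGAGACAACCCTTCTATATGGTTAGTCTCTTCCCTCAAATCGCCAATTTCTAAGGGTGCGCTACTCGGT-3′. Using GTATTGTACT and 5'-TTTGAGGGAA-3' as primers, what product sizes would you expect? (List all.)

85 bp, 70 bp

The forward primer GTATTGTACT matches the top strand at positions 18–27, 33–42.
The reverse primer's reverse complement is TTCCCTCAAA, matching at positions 93–102.
Each forward site pairs with the reverse site to give a product ending at position 102: sizes 85, 70 bp.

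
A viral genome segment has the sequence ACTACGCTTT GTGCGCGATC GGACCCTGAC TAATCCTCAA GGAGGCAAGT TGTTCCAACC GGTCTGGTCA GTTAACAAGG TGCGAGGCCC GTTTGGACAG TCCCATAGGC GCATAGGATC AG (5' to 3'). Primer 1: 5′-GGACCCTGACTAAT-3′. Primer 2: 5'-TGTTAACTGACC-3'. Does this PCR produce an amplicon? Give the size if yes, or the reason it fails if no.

Primer 1 (GGACCCTGACTAAT) matches the top strand at positions 21–34; it acts as a forward primer.
Primer 2's reverse complement is GGTCAGTTAACA, matching the top strand at positions 66–77; it acts as a reverse primer.
The 3' ends face each other across positions 21–77, giving a 57 bp product.

Yes — a 57 bp product.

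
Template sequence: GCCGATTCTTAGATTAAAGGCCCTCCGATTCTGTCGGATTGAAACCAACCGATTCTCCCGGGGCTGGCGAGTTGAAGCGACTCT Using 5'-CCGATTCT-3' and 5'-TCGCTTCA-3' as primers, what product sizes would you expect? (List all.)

The forward primer CCGATTCT matches the top strand at positions 2–9, 25–32, 49–56.
The reverse primer's reverse complement is TGAAGCGA, matching at positions 73–80.
Each forward site pairs with the reverse site to give a product ending at position 80: sizes 79, 56, 32 bp.

79 bp, 56 bp, 32 bp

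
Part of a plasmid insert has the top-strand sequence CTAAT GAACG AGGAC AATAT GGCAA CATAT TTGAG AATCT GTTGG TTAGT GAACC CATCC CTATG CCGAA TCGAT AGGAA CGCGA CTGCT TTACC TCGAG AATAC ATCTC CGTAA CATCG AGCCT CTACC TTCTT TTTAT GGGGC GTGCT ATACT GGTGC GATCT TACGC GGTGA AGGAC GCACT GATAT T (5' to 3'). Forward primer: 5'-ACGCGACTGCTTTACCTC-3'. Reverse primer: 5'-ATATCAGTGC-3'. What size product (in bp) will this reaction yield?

111 bp

The forward primer matches the template at positions 80–97.
The reverse primer's reverse complement is GCACTGATAT, which matches the template at positions 181–190.
Product length = (reverse-primer end) − (forward-primer start) + 1 = 190 − 80 + 1 = 111 bp.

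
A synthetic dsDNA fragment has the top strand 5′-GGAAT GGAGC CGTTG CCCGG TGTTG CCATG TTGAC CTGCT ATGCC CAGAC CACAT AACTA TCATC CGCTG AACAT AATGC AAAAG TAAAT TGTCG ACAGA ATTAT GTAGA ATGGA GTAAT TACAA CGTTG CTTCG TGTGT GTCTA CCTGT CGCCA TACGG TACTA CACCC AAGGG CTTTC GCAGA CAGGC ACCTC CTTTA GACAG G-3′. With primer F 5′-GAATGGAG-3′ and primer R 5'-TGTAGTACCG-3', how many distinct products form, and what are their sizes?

The forward primer GAATGGAG matches the top strand at positions 2–9, 109–116.
The reverse primer's reverse complement is CGGTACTACA, matching at positions 158–167.
Each forward site pairs with the reverse site to give a product ending at position 167: sizes 166, 59 bp.

Two products: 166 bp, 59 bp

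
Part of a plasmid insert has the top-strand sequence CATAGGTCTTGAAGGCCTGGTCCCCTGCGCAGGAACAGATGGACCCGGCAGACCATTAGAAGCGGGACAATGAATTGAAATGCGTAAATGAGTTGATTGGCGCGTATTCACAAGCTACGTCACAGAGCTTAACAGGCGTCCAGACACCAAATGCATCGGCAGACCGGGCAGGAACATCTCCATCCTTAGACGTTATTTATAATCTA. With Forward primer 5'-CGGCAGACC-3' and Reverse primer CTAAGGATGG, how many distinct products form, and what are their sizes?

The forward primer CGGCAGACC matches the top strand at positions 46–54, 157–165.
The reverse primer's reverse complement is CCATCCTTAG, matching at positions 180–189.
Each forward site pairs with the reverse site to give a product ending at position 189: sizes 144, 33 bp.

Two products: 144 bp, 33 bp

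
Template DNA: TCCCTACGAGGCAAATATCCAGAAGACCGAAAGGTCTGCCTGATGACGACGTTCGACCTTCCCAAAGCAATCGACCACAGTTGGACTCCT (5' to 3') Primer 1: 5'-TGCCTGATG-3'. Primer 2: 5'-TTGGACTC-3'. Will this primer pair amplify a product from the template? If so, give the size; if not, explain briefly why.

No product — both primers anneal to the same strand and extend in the same direction.

Primer 1 (TGCCTGATG) matches the top strand at positions 37–45 (3' end points downstream).
Primer 2 (TTGGACTC) also matches the top strand directly, at positions 81–88 — its reverse complement GAGTCCAA is not present.
Both primers anneal to the bottom strand with 3' ends pointing the same way, so neither can prime synthesis back toward the other.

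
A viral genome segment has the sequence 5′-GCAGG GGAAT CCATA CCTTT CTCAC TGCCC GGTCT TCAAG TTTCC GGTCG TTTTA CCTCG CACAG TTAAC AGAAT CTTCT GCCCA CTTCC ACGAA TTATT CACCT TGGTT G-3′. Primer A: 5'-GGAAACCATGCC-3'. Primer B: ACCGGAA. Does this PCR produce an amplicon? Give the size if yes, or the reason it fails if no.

Primer A (GGAAACCATGCC) does not match the top strand, and its reverse complement GGCATGGTTTCC does not match either.
With no annealing site for primer A, no amplification occurs.

No product — primer A has no binding site in the template.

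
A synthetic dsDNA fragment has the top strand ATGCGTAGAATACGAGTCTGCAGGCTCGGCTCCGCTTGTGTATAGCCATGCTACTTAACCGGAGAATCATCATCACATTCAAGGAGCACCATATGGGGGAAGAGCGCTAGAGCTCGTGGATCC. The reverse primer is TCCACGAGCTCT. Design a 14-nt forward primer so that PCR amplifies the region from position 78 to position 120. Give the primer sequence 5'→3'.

5'-TTCAAGGAGCACCA-3'

The reverse primer's reverse complement AGAGCTCGTGGA matches the template at positions 109–120; the product starts at position 78.
The forward primer is identical to the top strand over positions 78–91: TTCAAGGAGCACCA.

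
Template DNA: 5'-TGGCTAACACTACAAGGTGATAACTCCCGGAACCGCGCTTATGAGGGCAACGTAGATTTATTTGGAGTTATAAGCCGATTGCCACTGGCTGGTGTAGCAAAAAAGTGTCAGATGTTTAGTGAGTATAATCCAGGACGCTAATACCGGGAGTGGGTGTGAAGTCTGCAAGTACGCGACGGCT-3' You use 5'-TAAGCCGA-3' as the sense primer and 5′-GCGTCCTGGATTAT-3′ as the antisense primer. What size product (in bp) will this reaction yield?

68 bp

Forward primer TAAGCCGA is found on the top strand at positions 71–78.
Reverse complement of the reverse primer: ATAATCCAGGACGC. This occurs on the top strand at positions 125–138.
The product runs from position 71 to position 138, so its length is 138 − 71 + 1 = 68 bp.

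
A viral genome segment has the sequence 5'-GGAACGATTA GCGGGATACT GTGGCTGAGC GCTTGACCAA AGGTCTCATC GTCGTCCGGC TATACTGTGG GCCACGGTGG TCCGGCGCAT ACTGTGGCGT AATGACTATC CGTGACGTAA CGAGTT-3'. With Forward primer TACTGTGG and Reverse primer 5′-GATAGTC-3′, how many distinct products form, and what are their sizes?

The forward primer TACTGTGG matches the top strand at positions 17–24, 63–70, 90–97.
The reverse primer's reverse complement is GACTATC, matching at positions 104–110.
Each forward site pairs with the reverse site to give a product ending at position 110: sizes 94, 48, 21 bp.

Three products: 94 bp, 48 bp, 21 bp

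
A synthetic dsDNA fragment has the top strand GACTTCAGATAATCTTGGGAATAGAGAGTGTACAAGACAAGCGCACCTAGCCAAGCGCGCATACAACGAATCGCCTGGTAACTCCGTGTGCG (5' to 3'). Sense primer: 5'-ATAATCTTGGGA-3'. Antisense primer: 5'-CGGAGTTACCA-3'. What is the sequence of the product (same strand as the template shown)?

Scanning the template, ATAATCTTGGGA occurs at positions 9–20; this primer anneals to the bottom strand there with its 3' end pointing downstream.
The reverse primer's reverse complement is TGGTAACTCCG, which matches the template at positions 76–86.
The product is the template from position 9 through 86 (78 bp).

5'-ATAATCTTGGGAATAGAGAGTGTACAAGACAAGCGCACCTAGCCAAGCGCGCATACAACGAATCGCCTGGTAACTCCG-3'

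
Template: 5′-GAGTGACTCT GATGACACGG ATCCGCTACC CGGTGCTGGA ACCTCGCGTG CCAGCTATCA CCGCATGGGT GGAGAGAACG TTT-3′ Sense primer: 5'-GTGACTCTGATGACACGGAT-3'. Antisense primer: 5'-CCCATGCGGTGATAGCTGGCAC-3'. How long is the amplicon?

Forward primer GTGACTCTGATGACACGGAT is found on the top strand at positions 3–22.
Taking the reverse complement of CCCATGCGGTGATAGCTGGCAC gives GTGCCAGCTATCACCGCATGGG, found at positions 48–69 on the template; the primer anneals here to the top strand with its 3' end pointing upstream.
The product runs from position 3 to position 69, so its length is 69 − 3 + 1 = 67 bp.

67 bp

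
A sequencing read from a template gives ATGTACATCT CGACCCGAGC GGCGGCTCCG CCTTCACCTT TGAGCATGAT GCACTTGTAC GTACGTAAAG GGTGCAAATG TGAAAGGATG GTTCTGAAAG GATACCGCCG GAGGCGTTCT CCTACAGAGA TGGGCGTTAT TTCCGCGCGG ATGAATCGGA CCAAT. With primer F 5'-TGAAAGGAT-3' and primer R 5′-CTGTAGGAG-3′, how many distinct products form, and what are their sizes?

Two products: 47 bp, 33 bp

The forward primer TGAAAGGAT matches the top strand at positions 81–89, 95–103.
The reverse primer's reverse complement is CTCCTACAG, matching at positions 119–127.
Each forward site pairs with the reverse site to give a product ending at position 127: sizes 47, 33 bp.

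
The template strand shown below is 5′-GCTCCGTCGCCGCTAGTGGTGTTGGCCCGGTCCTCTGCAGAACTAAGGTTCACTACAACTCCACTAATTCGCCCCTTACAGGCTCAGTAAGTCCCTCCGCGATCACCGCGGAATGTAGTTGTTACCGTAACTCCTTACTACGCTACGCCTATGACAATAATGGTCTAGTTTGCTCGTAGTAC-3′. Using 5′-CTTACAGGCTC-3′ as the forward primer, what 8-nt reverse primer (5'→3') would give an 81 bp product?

The forward primer binds at positions 75–85, so an 81 bp product ends at position 75 + 81 − 1 = 155.
The reverse primer anneals to the top strand over positions 148–155, i.e. to CCTATGAC.
Its sequence written 5'→3' is the reverse complement: GTCATAGG.

5'-GTCATAGG-3'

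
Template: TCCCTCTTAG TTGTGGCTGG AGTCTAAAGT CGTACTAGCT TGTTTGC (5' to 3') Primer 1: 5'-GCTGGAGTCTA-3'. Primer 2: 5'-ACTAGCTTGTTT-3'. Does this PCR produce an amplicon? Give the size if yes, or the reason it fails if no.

Primer 1 (GCTGGAGTCTA) matches the top strand at positions 16–26 (3' end points downstream).
Primer 2 (ACTAGCTTGTTT) also matches the top strand directly, at positions 34–45 — its reverse complement AAACAAGCTAGT is not present.
Both primers anneal to the bottom strand with 3' ends pointing the same way, so neither can prime synthesis back toward the other.

No product — both primers anneal to the same strand and extend in the same direction.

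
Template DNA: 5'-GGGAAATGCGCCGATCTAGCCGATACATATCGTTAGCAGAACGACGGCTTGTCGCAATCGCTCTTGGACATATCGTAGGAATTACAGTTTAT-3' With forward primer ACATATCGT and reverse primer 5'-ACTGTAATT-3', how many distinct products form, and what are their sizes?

Two products: 64 bp, 21 bp

The forward primer ACATATCGT matches the top strand at positions 25–33, 68–76.
The reverse primer's reverse complement is AATTACAGT, matching at positions 80–88.
Each forward site pairs with the reverse site to give a product ending at position 88: sizes 64, 21 bp.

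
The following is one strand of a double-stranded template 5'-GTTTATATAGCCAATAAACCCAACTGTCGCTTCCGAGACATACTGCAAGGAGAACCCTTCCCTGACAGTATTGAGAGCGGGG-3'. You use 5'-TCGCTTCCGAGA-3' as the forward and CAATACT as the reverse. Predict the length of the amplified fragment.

47 bp

Scanning the template, TCGCTTCCGAGA occurs at positions 27–38; this primer anneals to the bottom strand there with its 3' end pointing downstream.
Reverse complement of the reverse primer: AGTATTG. This occurs on the top strand at positions 67–73.
The product runs from position 27 to position 73, so its length is 73 − 27 + 1 = 47 bp.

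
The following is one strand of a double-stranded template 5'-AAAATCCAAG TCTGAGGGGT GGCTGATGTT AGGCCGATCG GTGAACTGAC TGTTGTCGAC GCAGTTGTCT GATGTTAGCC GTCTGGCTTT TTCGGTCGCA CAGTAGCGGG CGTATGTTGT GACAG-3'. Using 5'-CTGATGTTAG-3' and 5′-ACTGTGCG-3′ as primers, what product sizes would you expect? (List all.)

82 bp, 36 bp

The forward primer CTGATGTTAG matches the top strand at positions 23–32, 69–78.
The reverse primer's reverse complement is CGCACAGT, matching at positions 97–104.
Each forward site pairs with the reverse site to give a product ending at position 104: sizes 82, 36 bp.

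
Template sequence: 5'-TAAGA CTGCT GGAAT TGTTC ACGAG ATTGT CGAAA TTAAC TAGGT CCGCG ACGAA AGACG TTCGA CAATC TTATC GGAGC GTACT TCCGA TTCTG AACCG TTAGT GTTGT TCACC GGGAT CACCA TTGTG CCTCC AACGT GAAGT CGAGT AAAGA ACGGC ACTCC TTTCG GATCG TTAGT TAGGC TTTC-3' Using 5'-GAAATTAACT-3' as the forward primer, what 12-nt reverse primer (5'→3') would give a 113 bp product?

The forward primer binds at positions 32–41, so a 113 bp product ends at position 32 + 113 − 1 = 144.
The reverse primer anneals to the top strand over positions 133–144, i.e. to TCCAACGTGAAG.
Its sequence written 5'→3' is the reverse complement: CTTCACGTTGGA.

5'-CTTCACGTTGGA-3'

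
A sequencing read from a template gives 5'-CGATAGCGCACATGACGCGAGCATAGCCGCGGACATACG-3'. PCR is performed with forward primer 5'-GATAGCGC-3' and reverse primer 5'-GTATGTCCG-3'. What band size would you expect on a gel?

The forward primer matches the template at positions 2–9.
The reverse primer's reverse complement is CGGACATAC, which matches the template at positions 30–38.
Amplicon spans positions 2–38: 37 bp.

37 bp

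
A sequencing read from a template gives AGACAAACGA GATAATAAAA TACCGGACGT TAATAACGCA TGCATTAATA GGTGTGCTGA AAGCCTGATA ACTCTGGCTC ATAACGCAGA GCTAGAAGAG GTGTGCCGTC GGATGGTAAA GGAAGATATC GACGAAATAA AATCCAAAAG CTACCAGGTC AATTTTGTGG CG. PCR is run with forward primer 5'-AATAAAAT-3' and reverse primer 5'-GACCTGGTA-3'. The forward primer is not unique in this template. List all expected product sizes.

147 bp, 25 bp

The forward primer AATAAAAT matches the top strand at positions 14–21, 136–143.
The reverse primer's reverse complement is TACCAGGTC, matching at positions 152–160.
Each forward site pairs with the reverse site to give a product ending at position 160: sizes 147, 25 bp.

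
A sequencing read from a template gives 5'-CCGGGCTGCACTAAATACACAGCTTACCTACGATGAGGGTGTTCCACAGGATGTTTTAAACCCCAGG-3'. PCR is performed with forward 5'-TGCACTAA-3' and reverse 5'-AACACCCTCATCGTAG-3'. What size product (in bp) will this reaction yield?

37 bp

Forward primer TGCACTAA is found on the top strand at positions 7–14.
Reverse complement of the reverse primer: CTACGATGAGGGTGTT. This occurs on the top strand at positions 28–43.
Product length = (reverse-primer end) − (forward-primer start) + 1 = 43 − 7 + 1 = 37 bp.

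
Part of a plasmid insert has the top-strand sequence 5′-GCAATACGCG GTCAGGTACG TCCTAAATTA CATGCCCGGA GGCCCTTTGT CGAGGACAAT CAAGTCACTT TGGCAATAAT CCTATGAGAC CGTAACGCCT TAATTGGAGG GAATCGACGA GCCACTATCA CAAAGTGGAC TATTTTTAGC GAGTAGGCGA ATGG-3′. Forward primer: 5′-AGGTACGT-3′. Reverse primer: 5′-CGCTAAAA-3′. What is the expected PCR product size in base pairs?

The forward primer matches the template at positions 14–21.
Reverse complement of the reverse primer: TTTTAGCG. This occurs on the top strand at positions 144–151.
Product length = (reverse-primer end) − (forward-primer start) + 1 = 151 − 14 + 1 = 138 bp.

138 bp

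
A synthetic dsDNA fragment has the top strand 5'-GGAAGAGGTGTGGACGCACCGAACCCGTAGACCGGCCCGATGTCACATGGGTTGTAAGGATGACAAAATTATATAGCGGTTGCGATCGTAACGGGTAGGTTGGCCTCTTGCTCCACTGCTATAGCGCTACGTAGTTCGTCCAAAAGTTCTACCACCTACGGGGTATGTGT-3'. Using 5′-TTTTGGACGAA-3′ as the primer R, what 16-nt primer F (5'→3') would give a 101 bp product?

5'-ACATGGGTTGTAAGGA-3'

The reverse primer's reverse complement TTCGTCCAAAA matches the template at positions 135–145, so the product ends at position 145.
A 101 bp product then starts at position 145 − 101 + 1 = 45.
The forward primer is identical to the top strand there: ACATGGGTTGTAAGGA.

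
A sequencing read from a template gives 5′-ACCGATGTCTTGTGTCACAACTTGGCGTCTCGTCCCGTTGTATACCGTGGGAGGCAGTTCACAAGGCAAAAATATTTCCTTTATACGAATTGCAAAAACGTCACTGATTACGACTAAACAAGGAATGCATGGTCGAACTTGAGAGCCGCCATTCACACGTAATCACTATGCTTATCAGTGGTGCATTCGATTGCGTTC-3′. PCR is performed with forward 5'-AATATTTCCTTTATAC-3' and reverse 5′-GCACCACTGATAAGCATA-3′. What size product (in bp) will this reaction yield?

The forward primer matches the template at positions 71–86.
The reverse primer's reverse complement is TATGCTTATCAGTGGTGC, which matches the template at positions 167–184.
The product runs from position 71 to position 184, so its length is 184 − 71 + 1 = 114 bp.

114 bp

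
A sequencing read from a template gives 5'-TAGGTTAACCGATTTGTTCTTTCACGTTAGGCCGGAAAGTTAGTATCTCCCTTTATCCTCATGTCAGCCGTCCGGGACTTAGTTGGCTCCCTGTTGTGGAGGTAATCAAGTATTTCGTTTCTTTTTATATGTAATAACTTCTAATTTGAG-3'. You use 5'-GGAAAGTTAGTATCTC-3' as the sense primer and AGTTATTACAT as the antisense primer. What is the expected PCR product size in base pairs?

The forward primer matches the template at positions 34–49.
Reverse complement of the reverse primer: ATGTAATAACT. This occurs on the top strand at positions 129–139.
Product length = (reverse-primer end) − (forward-primer start) + 1 = 139 − 34 + 1 = 106 bp.

106 bp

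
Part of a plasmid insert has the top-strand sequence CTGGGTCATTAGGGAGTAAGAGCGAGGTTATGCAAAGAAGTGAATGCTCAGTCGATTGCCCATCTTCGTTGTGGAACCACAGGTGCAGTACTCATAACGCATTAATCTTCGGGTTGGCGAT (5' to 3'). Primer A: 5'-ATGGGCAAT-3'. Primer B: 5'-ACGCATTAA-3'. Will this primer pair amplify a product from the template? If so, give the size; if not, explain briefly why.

Primer A (ATGGGCAAT) has reverse complement ATTGCCCAT, which matches the top strand at positions 55–63; primer A anneals to the top strand there with its 3' end pointing upstream toward position 55.
Primer B (ACGCATTAA) matches the top strand directly at positions 97–105; it anneals to the bottom strand with its 3' end pointing downstream toward position 105.
The 3' ends diverge (primer A extends toward position 1, primer B toward position 121), so the primers never converge on a shared product.

No product — the primers' 3' ends point away from each other.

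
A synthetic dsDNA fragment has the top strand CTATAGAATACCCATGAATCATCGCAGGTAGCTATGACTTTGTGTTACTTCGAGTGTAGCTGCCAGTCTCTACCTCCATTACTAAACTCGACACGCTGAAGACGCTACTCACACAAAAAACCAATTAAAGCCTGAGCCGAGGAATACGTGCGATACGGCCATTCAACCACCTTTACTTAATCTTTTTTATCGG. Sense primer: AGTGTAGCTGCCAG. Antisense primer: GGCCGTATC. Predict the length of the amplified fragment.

108 bp

Forward primer AGTGTAGCTGCCAG is found on the top strand at positions 53–66.
The reverse primer's reverse complement is GATACGGCC, which matches the template at positions 152–160.
Product length = (reverse-primer end) − (forward-primer start) + 1 = 160 − 53 + 1 = 108 bp.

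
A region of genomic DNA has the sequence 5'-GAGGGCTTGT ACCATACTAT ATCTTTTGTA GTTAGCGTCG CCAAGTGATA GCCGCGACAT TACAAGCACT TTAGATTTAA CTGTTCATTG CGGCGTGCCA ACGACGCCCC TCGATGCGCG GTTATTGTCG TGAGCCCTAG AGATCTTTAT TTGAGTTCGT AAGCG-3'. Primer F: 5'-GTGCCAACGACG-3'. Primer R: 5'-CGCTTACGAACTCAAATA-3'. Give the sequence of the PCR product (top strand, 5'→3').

5'-GTGCCAACGACGCCCCTCGATGCGCGGTTATTGTCGTGAGCCCTAGAGATCTTTATTTGAGTTCGTAAGCG-3'

Forward primer GTGCCAACGACG is found on the top strand at positions 95–106.
Taking the reverse complement of CGCTTACGAACTCAAATA gives TATTTGAGTTCGTAAGCG, found at positions 148–165 on the template; the primer anneals here to the top strand with its 3' end pointing upstream.
The product is the template from position 95 through 165 (71 bp).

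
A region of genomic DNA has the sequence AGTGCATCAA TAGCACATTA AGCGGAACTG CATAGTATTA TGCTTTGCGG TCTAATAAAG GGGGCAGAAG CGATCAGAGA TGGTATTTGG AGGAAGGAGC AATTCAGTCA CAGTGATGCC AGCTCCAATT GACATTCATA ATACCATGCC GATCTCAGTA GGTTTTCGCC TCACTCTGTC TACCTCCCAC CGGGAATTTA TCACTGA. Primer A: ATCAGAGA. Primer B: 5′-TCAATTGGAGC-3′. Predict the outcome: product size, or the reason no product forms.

Yes — a 60 bp product.

Primer A (ATCAGAGA) matches the top strand at positions 73–80; it acts as a forward primer.
Primer B's reverse complement is GCTCCAATTGA, matching the top strand at positions 122–132; it acts as a reverse primer.
The 3' ends face each other across positions 73–132, giving a 60 bp product.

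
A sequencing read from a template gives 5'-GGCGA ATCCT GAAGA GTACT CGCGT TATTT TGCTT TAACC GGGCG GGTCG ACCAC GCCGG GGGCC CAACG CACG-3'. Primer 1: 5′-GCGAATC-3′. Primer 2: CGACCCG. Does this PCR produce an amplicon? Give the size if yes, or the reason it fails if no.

Primer 1 (GCGAATC) matches the top strand at positions 2–8; it acts as a forward primer.
Primer 2's reverse complement is CGGGTCG, matching the top strand at positions 44–50; it acts as a reverse primer.
The 3' ends face each other across positions 2–50, giving a 49 bp product.

Yes — a 49 bp product.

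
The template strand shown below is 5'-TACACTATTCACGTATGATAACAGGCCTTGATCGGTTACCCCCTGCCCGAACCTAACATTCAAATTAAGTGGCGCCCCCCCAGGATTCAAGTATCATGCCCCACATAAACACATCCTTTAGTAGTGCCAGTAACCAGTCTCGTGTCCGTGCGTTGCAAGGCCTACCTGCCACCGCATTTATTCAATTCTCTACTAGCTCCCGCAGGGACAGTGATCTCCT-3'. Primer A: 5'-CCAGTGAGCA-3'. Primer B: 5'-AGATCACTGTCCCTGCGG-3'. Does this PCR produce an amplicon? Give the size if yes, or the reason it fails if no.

No product — primer A has no binding site in the template.

Primer A (CCAGTGAGCA) does not match the top strand, and its reverse complement TGCTCACTGG does not match either.
With no annealing site for primer A, no amplification occurs.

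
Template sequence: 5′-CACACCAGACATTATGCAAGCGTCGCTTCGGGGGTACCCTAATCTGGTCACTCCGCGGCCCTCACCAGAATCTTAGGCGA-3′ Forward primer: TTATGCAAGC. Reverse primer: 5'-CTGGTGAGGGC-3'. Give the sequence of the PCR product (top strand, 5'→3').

Forward primer TTATGCAAGC is found on the top strand at positions 12–21.
The reverse primer's reverse complement is GCCCTCACCAG, which matches the template at positions 58–68.
The product is the template from position 12 through 68 (57 bp).

5'-TTATGCAAGCGTCGCTTCGGGGGTACCCTAATCTGGTCACTCCGCGGCCCTCACCAG-3'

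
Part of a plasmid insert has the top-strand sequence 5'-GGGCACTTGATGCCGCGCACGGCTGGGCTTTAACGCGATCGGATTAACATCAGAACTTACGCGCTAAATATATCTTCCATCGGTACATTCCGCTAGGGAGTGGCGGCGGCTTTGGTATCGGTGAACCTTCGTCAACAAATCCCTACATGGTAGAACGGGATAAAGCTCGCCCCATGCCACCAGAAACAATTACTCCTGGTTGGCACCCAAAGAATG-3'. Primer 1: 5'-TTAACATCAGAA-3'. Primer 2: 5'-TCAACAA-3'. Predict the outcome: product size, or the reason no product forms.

No product — both primers anneal to the same strand and extend in the same direction.

Primer 1 (TTAACATCAGAA) matches the top strand at positions 44–55 (3' end points downstream).
Primer 2 (TCAACAA) also matches the top strand directly, at positions 132–138 — its reverse complement TTGTTGA is not present.
Both primers anneal to the bottom strand with 3' ends pointing the same way, so neither can prime synthesis back toward the other.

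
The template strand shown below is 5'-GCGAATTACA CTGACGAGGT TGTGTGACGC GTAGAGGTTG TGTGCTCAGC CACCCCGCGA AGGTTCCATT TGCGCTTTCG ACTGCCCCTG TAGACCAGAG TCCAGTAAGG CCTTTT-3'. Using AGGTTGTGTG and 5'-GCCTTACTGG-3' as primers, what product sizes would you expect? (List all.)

95 bp, 77 bp

The forward primer AGGTTGTGTG matches the top strand at positions 17–26, 35–44.
The reverse primer's reverse complement is CCAGTAAGGC, matching at positions 102–111.
Each forward site pairs with the reverse site to give a product ending at position 111: sizes 95, 77 bp.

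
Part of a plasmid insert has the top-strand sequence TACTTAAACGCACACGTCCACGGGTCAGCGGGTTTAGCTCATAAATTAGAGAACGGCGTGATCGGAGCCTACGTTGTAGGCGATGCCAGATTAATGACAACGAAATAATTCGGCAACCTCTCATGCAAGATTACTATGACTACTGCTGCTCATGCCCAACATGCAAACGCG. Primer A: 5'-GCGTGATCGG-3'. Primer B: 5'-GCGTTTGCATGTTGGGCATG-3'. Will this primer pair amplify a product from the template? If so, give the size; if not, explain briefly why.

Primer A (GCGTGATCGG) matches the top strand at positions 56–65; it acts as a forward primer.
Primer B's reverse complement is CATGCCCAACATGCAAACGC, matching the top strand at positions 151–170; it acts as a reverse primer.
The 3' ends face each other across positions 56–170, giving a 115 bp product.

Yes — a 115 bp product.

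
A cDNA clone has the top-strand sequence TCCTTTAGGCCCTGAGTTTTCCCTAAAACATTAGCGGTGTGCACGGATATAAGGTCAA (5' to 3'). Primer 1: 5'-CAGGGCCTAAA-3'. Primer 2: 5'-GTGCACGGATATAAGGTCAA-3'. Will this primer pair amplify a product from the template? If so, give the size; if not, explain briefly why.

No product — the primers' 3' ends point away from each other.

Primer 1 (CAGGGCCTAAA) has reverse complement TTTAGGCCCTG, which matches the top strand at positions 4–14; primer 1 anneals to the top strand there with its 3' end pointing upstream toward position 4.
Primer 2 (GTGCACGGATATAAGGTCAA) matches the top strand directly at positions 39–58; it anneals to the bottom strand with its 3' end pointing downstream toward position 58.
The 3' ends diverge (primer 1 extends toward position 1, primer 2 toward position 58), so the primers never converge on a shared product.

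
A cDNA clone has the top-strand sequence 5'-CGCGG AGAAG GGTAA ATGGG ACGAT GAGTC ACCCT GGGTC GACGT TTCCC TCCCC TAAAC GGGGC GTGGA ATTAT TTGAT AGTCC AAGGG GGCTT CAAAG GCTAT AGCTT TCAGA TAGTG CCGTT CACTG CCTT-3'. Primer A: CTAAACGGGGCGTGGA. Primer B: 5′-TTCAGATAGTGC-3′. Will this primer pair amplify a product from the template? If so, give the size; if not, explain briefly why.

No product — both primers anneal to the same strand and extend in the same direction.

Primer A (CTAAACGGGGCGTGGA) matches the top strand at positions 55–70 (3' end points downstream).
Primer B (TTCAGATAGTGC) also matches the top strand directly, at positions 110–121 — its reverse complement GCACTATCTGAA is not present.
Both primers anneal to the bottom strand with 3' ends pointing the same way, so neither can prime synthesis back toward the other.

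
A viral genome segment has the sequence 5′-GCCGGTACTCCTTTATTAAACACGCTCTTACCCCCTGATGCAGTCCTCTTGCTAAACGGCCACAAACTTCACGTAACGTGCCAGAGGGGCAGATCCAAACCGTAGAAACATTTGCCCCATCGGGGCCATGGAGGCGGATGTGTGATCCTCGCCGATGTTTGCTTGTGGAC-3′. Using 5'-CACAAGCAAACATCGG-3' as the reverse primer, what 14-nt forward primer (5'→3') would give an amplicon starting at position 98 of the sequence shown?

The reverse primer's reverse complement CCGATGTTTGCTTGTG matches the template at positions 152–167; the product starts at position 98.
The forward primer is identical to the top strand over positions 98–111: AACCGTAGAAACAT.

5'-AACCGTAGAAACAT-3'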